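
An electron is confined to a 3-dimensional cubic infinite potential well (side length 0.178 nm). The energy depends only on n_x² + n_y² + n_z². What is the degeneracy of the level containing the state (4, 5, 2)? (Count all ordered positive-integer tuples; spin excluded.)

The level has n_x² + n_y² + n_z² = 45. The ordered positive-integer solutions are (2, 4, 5), (2, 5, 4), (4, 2, 5), (4, 5, 2), (5, 2, 4), (5, 4, 2).
That gives 6 states.

degeneracy = 6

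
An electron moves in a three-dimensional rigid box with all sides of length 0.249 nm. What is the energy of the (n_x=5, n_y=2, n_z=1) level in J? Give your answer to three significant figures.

For a 3D rectangular well E = (h²/8m_e)·Σ n_i²/L_i² = (6.626×10^-34)²/(8·9.109×10^-31) · [5²/(0.249 nm)² + 2²/(0.249 nm)² + 1²/(0.249 nm)²].
Evaluating gives E = 2.92×10^-17 J.

E = 2.92×10^-17 J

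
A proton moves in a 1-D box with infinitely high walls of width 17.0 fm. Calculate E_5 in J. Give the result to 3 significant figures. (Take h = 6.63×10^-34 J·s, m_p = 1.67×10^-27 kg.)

E_5 = 2.85×10^-12 J

For an infinite well E_n = n²h²/(8m_pL²), so E_1 = h²/(8m_pL²) = (6.63×10^-34)²/(8·1.67×10^-27·(1.70×10^-14 m)²) = 1.138×10^-13 J.
Then E_5 = 5²·E_1 = 25·1.138×10^-13 J = 2.85×10^-12 J.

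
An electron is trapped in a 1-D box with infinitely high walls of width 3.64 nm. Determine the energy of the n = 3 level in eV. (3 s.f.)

E_3 = 0.255 eV

For an infinite well E_n = n²h²/(8m_eL²), so E_1 = h²/(8m_eL²) = (6.626×10^-34)²/(8·9.109×10^-31·(3.64×10^-9 m)²) = 4.547×10^-21 J.
Then E_3 = 3²·E_1 = 9·4.547×10^-21 J = 4.092×10^-20 J.
Converting, E_3 = 4.092×10^-20 J / (1.602×10^-19 J/eV) = 0.255 eV.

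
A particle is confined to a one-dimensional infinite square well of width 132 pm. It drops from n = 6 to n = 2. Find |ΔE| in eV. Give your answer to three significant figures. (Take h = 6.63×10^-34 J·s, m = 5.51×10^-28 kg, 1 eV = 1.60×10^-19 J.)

E_1 = h²/(8mL²) = 5.723×10^-21 J.
|ΔE| = |6² − 2²|·E_1 = 32·5.723×10^-21 J = 1.831×10^-19 J = 1.14 eV.

|ΔE| = 1.14 eV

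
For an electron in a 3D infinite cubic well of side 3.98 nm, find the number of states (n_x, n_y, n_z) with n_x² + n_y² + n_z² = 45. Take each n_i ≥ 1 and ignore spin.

degeneracy = 6

The level has n_x² + n_y² + n_z² = 45. The ordered positive-integer solutions are (2, 4, 5), (2, 5, 4), (4, 2, 5), (4, 5, 2), (5, 2, 4), (5, 4, 2).
That gives 6 states.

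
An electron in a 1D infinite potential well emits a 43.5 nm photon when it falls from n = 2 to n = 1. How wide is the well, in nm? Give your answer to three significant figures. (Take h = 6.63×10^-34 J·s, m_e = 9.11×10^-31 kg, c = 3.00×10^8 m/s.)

L = 0.199 nm

The photon carries ΔE = hc/λ = 6.63×10^-34·3.00×10^8/4.35×10^-8 m = 4.572×10^-18 J.
Since ΔE = (2² − 1²)E_1, E_1 = 1.524×10^-18 J, and L = h/√(8m_eE_1) = 1.99×10^-10 m = 0.199 nm.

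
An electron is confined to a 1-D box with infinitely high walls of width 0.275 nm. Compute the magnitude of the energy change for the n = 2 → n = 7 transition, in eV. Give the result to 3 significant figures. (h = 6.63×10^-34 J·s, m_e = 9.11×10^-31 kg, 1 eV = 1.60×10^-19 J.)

|ΔE| = 224 eV

E_1 = h²/(8m_eL²) = 7.975×10^-19 J.
|ΔE| = |2² − 7²|·E_1 = 45·7.975×10^-19 J = 3.589×10^-17 J = 224 eV.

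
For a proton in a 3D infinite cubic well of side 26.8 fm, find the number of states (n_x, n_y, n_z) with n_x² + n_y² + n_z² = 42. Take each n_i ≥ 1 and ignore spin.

degeneracy = 6

The level has n_x² + n_y² + n_z² = 42. The ordered positive-integer solutions are (1, 4, 5), (1, 5, 4), (4, 1, 5), (4, 5, 1), (5, 1, 4), (5, 4, 1).
That gives 6 states.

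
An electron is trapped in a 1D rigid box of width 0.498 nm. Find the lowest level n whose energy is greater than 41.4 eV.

E_1 = h²/(8m_eL²) = 2.429×10^-19 J = 1.516 eV.
Need n² > 41.4/1.516 = 27.31, i.e. n > 5.226.
The smallest integer satisfying this is n = 6.

n = 6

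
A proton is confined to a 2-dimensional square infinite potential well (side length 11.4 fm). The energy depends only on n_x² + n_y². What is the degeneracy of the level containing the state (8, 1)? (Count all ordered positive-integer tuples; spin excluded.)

degeneracy = 4

The level has n_x² + n_y² = 65. The ordered positive-integer solutions are (1, 8), (4, 7), (7, 4), (8, 1).
That gives 4 states.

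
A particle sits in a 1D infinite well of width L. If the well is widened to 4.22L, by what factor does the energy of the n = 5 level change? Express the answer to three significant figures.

E_n ∝ 1/L², so the energy scales by 1/4.22² = 0.0562.

0.0562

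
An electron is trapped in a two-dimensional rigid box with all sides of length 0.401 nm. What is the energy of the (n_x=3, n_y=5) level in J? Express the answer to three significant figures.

For a 2D rectangular well E = (h²/8m_e)·Σ n_i²/L_i² = (6.626×10^-34)²/(8·9.109×10^-31) · [3²/(0.401 nm)² + 5²/(0.401 nm)²].
Evaluating gives E = 1.27×10^-17 J.

E = 1.27×10^-17 J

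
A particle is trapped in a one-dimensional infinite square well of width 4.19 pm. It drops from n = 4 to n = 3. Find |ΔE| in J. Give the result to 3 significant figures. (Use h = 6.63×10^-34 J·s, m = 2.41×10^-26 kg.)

E_1 = h²/(8mL²) = 1.299×10^-19 J.
|ΔE| = |4² − 3²|·E_1 = 7·1.299×10^-19 J = 9.09×10^-19 J.

|ΔE| = 9.09×10^-19 J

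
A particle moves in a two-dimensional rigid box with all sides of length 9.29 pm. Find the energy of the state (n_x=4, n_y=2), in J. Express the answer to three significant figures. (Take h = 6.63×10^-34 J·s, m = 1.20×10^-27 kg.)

E = 1.06×10^-17 J

For a 2D rectangular well E = (h²/8m)·Σ n_i²/L_i² = (6.63×10^-34)²/(8·1.20×10^-27) · [4²/(9.29 pm)² + 2²/(9.29 pm)²].
Evaluating gives E = 1.06×10^-17 J.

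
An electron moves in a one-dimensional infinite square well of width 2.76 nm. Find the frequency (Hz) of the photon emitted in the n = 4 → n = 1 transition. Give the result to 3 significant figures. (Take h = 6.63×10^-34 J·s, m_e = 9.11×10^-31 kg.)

f = 1.79×10^14 Hz

E_1 = h²/(8m_eL²) = 7.918×10^-21 J and ΔE = (4² − 1²)E_1 = 1.188×10^-19 J.
f = ΔE/h = 1.188×10^-19/6.63×10^-34 = 1.79×10^14 Hz.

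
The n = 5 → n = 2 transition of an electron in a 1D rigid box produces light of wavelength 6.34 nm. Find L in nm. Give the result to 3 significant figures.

L = 0.201 nm

The photon carries ΔE = hc/λ = 6.626×10^-34·2.998×10^8/6.34×10^-9 m = 3.133×10^-17 J.
Since ΔE = (5² − 2²)E_1, E_1 = 1.492×10^-18 J, and L = h/√(8m_eE_1) = 2.01×10^-10 m = 0.201 nm.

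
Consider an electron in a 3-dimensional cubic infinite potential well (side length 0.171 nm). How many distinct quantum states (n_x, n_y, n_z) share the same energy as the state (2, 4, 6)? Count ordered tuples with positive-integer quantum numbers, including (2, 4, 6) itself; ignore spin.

degeneracy = 6

The level has n_x² + n_y² + n_z² = 56. The ordered positive-integer solutions are (2, 4, 6), (2, 6, 4), (4, 2, 6), (4, 6, 2), (6, 2, 4), (6, 4, 2).
That gives 6 states.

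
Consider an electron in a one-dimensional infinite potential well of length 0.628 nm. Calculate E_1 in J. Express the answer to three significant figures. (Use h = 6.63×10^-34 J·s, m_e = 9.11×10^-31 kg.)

E_1 = 1.53×10^-19 J

For an infinite well E_n = n²h²/(8m_eL²), so E_1 = h²/(8m_eL²) = (6.63×10^-34)²/(8·9.11×10^-31·(6.28×10^-10 m)²) = 1.529×10^-19 J.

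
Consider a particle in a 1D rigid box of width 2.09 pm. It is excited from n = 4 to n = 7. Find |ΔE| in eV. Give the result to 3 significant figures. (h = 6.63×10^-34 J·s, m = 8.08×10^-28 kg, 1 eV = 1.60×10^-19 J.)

E_1 = h²/(8mL²) = 1.557×10^-17 J.
|ΔE| = |4² − 7²|·E_1 = 33·1.557×10^-17 J = 5.138×10^-16 J = 3.21×10^3 eV.

|ΔE| = 3.21×10^3 eV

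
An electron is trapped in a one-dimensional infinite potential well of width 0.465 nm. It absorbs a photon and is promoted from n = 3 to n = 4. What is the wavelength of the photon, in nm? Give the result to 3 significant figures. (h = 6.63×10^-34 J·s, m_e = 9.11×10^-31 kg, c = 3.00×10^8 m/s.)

E_1 = h²/(8m_eL²) = 2.789×10^-19 J, so ΔE = (4² − 3²)E_1 = 1.952×10^-18 J.
λ = hc/ΔE = (6.63×10^-34·3.00×10^8)/1.952×10^-18 = 1.02×10^-7 m = 102 nm.

λ = 102 nm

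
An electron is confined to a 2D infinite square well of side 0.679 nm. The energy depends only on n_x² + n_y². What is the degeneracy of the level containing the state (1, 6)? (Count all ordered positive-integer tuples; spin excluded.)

The level has n_x² + n_y² = 37. The ordered positive-integer solutions are (1, 6), (6, 1).
That gives 2 states.

degeneracy = 2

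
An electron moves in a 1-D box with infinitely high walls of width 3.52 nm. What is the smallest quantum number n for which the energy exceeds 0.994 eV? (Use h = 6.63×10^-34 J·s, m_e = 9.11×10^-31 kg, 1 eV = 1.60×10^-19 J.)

E_1 = h²/(8m_eL²) = 4.868×10^-21 J = 0.03043 eV.
Need n² > 0.994/0.03043 = 32.67, i.e. n > 5.716.
The smallest integer satisfying this is n = 6.

n = 6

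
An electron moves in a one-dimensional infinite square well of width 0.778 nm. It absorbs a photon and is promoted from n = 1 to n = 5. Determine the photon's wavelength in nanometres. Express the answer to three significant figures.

λ = 83.2 nm

E_1 = h²/(8m_eL²) = 9.954×10^-20 J, so ΔE = (5² − 1²)E_1 = 2.389×10^-18 J.
λ = hc/ΔE = (6.626×10^-34·2.998×10^8)/2.389×10^-18 = 8.32×10^-8 m = 83.2 nm.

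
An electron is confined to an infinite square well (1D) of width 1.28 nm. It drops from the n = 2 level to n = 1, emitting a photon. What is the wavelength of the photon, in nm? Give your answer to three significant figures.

E_1 = h²/(8m_eL²) = 3.677×10^-20 J, so ΔE = (2² − 1²)E_1 = 1.103×10^-19 J.
λ = hc/ΔE = (6.626×10^-34·2.998×10^8)/1.103×10^-19 = 1.80×10^-6 m = 1.80×10^3 nm.

λ = 1.80×10^3 nm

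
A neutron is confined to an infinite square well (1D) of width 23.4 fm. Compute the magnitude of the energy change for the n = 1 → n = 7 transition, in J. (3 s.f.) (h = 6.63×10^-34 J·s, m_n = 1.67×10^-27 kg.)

E_1 = h²/(8m_nL²) = 6.009×10^-14 J.
|ΔE| = |1² − 7²|·E_1 = 48·6.009×10^-14 J = 2.88×10^-12 J.

|ΔE| = 2.88×10^-12 J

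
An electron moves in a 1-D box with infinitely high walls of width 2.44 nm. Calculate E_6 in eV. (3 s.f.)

For an infinite well E_n = n²h²/(8m_eL²), so E_1 = h²/(8m_eL²) = (6.626×10^-34)²/(8·9.109×10^-31·(2.44×10^-9 m)²) = 1.012×10^-20 J.
Then E_6 = 6²·E_1 = 36·1.012×10^-20 J = 3.643×10^-19 J.
Converting, E_6 = 3.643×10^-19 J / (1.602×10^-19 J/eV) = 2.27 eV.

E_6 = 2.27 eV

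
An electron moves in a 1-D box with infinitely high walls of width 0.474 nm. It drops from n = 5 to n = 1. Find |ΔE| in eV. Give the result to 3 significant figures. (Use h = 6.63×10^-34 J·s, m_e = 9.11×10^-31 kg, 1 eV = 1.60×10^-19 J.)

|ΔE| = 40.3 eV

E_1 = h²/(8m_eL²) = 2.684×10^-19 J.
|ΔE| = |5² − 1²|·E_1 = 24·2.684×10^-19 J = 6.442×10^-18 J = 40.3 eV.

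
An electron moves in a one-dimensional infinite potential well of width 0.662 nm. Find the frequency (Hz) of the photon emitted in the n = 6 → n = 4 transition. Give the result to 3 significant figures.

f = 4.15×10^15 Hz

E_1 = h²/(8m_eL²) = 1.375×10^-19 J and ΔE = (6² − 4²)E_1 = 2.750×10^-18 J.
f = ΔE/h = 2.750×10^-18/6.626×10^-34 = 4.15×10^15 Hz.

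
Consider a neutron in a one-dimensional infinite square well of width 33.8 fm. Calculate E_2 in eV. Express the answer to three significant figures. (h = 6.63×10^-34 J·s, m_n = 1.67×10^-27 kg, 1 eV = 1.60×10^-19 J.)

For an infinite well E_n = n²h²/(8m_nL²), so E_1 = h²/(8m_nL²) = (6.63×10^-34)²/(8·1.67×10^-27·(3.38×10^-14 m)²) = 2.880×10^-14 J.
Then E_2 = 2²·E_1 = 4·2.880×10^-14 J = 1.152×10^-13 J.
Converting, E_2 = 1.152×10^-13 J / (1.60×10^-19 J/eV) = 7.20×10^5 eV.

E_2 = 7.20×10^5 eV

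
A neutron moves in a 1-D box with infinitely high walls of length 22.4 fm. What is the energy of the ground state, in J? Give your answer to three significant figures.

E_1 = 6.53×10^-14 J

For an infinite well E_n = n²h²/(8m_nL²), so E_1 = h²/(8m_nL²) = (6.626×10^-34)²/(8·1.675×10^-27·(2.24×10^-14 m)²) = 6.530×10^-14 J.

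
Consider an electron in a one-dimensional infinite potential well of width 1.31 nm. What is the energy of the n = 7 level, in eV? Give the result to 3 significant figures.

E_7 = 10.7 eV

For an infinite well E_n = n²h²/(8m_eL²), so E_1 = h²/(8m_eL²) = (6.626×10^-34)²/(8·9.109×10^-31·(1.31×10^-9 m)²) = 3.511×10^-20 J.
Then E_7 = 7²·E_1 = 49·3.511×10^-20 J = 1.720×10^-18 J.
Converting, E_7 = 1.720×10^-18 J / (1.602×10^-19 J/eV) = 10.7 eV.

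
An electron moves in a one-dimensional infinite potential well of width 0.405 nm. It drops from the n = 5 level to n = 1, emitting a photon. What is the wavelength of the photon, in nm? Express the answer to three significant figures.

E_1 = h²/(8m_eL²) = 3.673×10^-19 J, so ΔE = (5² − 1²)E_1 = 8.815×10^-18 J.
λ = hc/ΔE = (6.626×10^-34·2.998×10^8)/8.815×10^-18 = 2.25×10^-8 m = 22.5 nm.

λ = 22.5 nm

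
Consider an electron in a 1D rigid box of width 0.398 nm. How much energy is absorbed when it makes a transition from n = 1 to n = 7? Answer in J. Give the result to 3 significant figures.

E_1 = h²/(8m_eL²) = 3.803×10^-19 J.
|ΔE| = |1² − 7²|·E_1 = 48·3.803×10^-19 J = 1.83×10^-17 J.

|ΔE| = 1.83×10^-17 J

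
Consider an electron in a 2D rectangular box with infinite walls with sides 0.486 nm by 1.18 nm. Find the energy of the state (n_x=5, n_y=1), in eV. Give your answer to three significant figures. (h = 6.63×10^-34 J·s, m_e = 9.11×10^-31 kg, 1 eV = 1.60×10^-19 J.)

For a 2D rectangular well E = (h²/8m_e)·Σ n_i²/L_i² = (6.63×10^-34)²/(8·9.11×10^-31) · [5²/(0.486 nm)² + 1²/(1.18 nm)²].
Evaluating gives E = 6.427×10^-18 J = 40.2 eV.

E = 40.2 eV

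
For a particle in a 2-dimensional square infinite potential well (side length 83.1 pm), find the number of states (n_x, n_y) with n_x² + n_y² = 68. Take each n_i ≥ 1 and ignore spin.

The level has n_x² + n_y² = 68. The ordered positive-integer solutions are (2, 8), (8, 2).
That gives 2 states.

degeneracy = 2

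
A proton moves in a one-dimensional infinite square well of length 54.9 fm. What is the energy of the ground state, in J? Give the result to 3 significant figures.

E_1 = 1.09×10^-14 J

For an infinite well E_n = n²h²/(8m_pL²), so E_1 = h²/(8m_pL²) = (6.626×10^-34)²/(8·1.673×10^-27·(5.49×10^-14 m)²) = 1.088×10^-14 J.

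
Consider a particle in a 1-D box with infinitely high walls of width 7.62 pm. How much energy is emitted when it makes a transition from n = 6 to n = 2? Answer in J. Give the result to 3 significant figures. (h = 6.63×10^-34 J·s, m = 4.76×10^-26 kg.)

E_1 = h²/(8mL²) = 1.988×10^-20 J.
|ΔE| = |6² − 2²|·E_1 = 32·1.988×10^-20 J = 6.36×10^-19 J.

|ΔE| = 6.36×10^-19 J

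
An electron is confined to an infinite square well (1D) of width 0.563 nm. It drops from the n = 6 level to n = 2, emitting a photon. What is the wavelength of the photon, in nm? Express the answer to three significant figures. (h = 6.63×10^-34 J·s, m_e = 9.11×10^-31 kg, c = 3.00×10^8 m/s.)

λ = 32.7 nm

E_1 = h²/(8m_eL²) = 1.903×10^-19 J, so ΔE = (6² − 2²)E_1 = 6.090×10^-18 J.
λ = hc/ΔE = (6.63×10^-34·3.00×10^8)/6.090×10^-18 = 3.27×10^-8 m = 32.7 nm.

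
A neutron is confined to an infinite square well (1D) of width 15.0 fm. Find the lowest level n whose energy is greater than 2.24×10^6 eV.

n = 2

E_1 = h²/(8m_nL²) = 1.456×10^-13 J = 9.089×10^5 eV.
Need n² > 2.24×10^6/9.089×10^5 = 2.465, i.e. n > 1.570.
The smallest integer satisfying this is n = 2.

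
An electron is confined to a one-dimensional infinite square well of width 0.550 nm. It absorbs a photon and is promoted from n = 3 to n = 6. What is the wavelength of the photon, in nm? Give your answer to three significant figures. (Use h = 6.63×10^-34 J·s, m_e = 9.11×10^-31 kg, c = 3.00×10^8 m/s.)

E_1 = h²/(8m_eL²) = 1.994×10^-19 J, so ΔE = (6² − 3²)E_1 = 5.384×10^-18 J.
λ = hc/ΔE = (6.63×10^-34·3.00×10^8)/5.384×10^-18 = 3.69×10^-8 m = 36.9 nm.

λ = 36.9 nm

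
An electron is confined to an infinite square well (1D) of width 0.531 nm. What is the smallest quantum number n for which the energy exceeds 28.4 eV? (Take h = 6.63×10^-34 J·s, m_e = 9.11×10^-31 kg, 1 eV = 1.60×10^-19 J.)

n = 5

E_1 = h²/(8m_eL²) = 2.139×10^-19 J = 1.337 eV.
Need n² > 28.4/1.337 = 21.24, i.e. n > 4.609.
The smallest integer satisfying this is n = 5.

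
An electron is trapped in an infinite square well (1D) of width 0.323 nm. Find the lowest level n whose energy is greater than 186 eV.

n = 8

E_1 = h²/(8m_eL²) = 5.775×10^-19 J = 3.605 eV.
Need n² > 186/3.605 = 51.60, i.e. n > 7.183.
The smallest integer satisfying this is n = 8.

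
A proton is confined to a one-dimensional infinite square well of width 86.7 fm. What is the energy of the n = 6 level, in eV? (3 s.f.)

E_6 = 9.81×10^5 eV

For an infinite well E_n = n²h²/(8m_pL²), so E_1 = h²/(8m_pL²) = (6.626×10^-34)²/(8·1.673×10^-27·(8.67×10^-14 m)²) = 4.364×10^-15 J.
Then E_6 = 6²·E_1 = 36·4.364×10^-15 J = 1.571×10^-13 J.
Converting, E_6 = 1.571×10^-13 J / (1.602×10^-19 J/eV) = 9.81×10^5 eV.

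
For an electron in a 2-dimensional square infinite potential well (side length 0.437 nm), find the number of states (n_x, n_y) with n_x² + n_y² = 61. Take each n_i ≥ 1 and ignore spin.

degeneracy = 2

The level has n_x² + n_y² = 61. The ordered positive-integer solutions are (5, 6), (6, 5).
That gives 2 states.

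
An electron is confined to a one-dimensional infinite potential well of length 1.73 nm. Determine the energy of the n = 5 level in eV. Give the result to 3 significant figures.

For an infinite well E_n = n²h²/(8m_eL²), so E_1 = h²/(8m_eL²) = (6.626×10^-34)²/(8·9.109×10^-31·(1.73×10^-9 m)²) = 2.013×10^-20 J.
Then E_5 = 5²·E_1 = 25·2.013×10^-20 J = 5.032×10^-19 J.
Converting, E_5 = 5.032×10^-19 J / (1.602×10^-19 J/eV) = 3.14 eV.

E_5 = 3.14 eV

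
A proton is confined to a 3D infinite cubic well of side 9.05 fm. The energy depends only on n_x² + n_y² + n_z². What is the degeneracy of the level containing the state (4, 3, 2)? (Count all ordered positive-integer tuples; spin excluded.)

The level has n_x² + n_y² + n_z² = 29. The ordered positive-integer solutions are (2, 3, 4), (2, 4, 3), (3, 2, 4), (3, 4, 2), (4, 2, 3), (4, 3, 2).
That gives 6 states.

degeneracy = 6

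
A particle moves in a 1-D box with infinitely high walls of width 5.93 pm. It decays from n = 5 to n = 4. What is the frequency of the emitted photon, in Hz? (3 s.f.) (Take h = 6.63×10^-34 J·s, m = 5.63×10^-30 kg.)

f = 3.77×10^18 Hz

E_1 = h²/(8mL²) = 2.775×10^-16 J and ΔE = (5² − 4²)E_1 = 2.498×10^-15 J.
f = ΔE/h = 2.498×10^-15/6.63×10^-34 = 3.77×10^18 Hz.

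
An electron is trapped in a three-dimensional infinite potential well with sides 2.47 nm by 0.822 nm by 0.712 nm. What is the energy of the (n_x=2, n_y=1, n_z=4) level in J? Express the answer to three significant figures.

E = 2.03×10^-18 J

For a 3D rectangular well E = (h²/8m_e)·Σ n_i²/L_i² = (6.626×10^-34)²/(8·9.109×10^-31) · [2²/(2.47 nm)² + 1²/(0.822 nm)² + 4²/(0.712 nm)²].
Evaluating gives E = 2.03×10^-18 J.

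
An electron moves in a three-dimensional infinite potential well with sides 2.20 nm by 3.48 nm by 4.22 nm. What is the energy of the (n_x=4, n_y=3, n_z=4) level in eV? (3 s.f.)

For a 3D rectangular well E = (h²/8m_e)·Σ n_i²/L_i² = (6.626×10^-34)²/(8·9.109×10^-31) · [4²/(2.20 nm)² + 3²/(3.48 nm)² + 4²/(4.22 nm)²].
Evaluating gives E = 2.981×10^-19 J = 1.86 eV.

E = 1.86 eV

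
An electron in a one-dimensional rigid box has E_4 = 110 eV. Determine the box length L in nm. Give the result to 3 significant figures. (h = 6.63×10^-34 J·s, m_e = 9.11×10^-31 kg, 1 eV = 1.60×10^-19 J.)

From E_n = n²h²/(8m_eL²), L = n·h/√(8m_eE_n).
E_4 = 110 eV = 1.760×10^-17 J, so L = 4·6.63×10^-34/√(8·9.11×10^-31·1.760×10^-17) = 2.34×10^-10 m = 0.234 nm.

L = 0.234 nm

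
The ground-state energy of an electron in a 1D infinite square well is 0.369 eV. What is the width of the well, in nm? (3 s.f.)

L = 1.01 nm

From E_n = n²h²/(8m_eL²), L = n·h/√(8m_eE_n).
E_1 = 0.369 eV = 5.911×10^-20 J, so L = 1·6.626×10^-34/√(8·9.109×10^-31·5.911×10^-20) = 1.01×10^-9 m = 1.01 nm.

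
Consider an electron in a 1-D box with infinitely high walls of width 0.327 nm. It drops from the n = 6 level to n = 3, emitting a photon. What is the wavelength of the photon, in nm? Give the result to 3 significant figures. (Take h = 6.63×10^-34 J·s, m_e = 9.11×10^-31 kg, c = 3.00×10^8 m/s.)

λ = 13.1 nm

E_1 = h²/(8m_eL²) = 5.641×10^-19 J, so ΔE = (6² − 3²)E_1 = 1.523×10^-17 J.
λ = hc/ΔE = (6.63×10^-34·3.00×10^8)/1.523×10^-17 = 1.31×10^-8 m = 13.1 nm.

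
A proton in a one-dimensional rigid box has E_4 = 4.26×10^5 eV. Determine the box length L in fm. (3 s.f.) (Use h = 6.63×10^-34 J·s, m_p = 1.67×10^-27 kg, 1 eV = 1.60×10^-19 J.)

L = 87.9 fm

From E_n = n²h²/(8m_pL²), L = n·h/√(8m_pE_n).
E_4 = 4.26×10^5 eV = 6.816×10^-14 J, so L = 4·6.63×10^-34/√(8·1.67×10^-27·6.816×10^-14) = 8.79×10^-14 m = 87.9 fm.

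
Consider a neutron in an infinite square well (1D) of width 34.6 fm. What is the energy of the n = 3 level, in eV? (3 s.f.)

E_3 = 1.54×10^6 eV

For an infinite well E_n = n²h²/(8m_nL²), so E_1 = h²/(8m_nL²) = (6.626×10^-34)²/(8·1.675×10^-27·(3.46×10^-14 m)²) = 2.737×10^-14 J.
Then E_3 = 3²·E_1 = 9·2.737×10^-14 J = 2.463×10^-13 J.
Converting, E_3 = 2.463×10^-13 J / (1.602×10^-19 J/eV) = 1.54×10^6 eV.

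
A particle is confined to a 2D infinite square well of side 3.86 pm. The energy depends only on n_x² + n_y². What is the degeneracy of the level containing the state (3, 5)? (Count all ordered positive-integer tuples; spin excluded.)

degeneracy = 2

The level has n_x² + n_y² = 34. The ordered positive-integer solutions are (3, 5), (5, 3).
That gives 2 states.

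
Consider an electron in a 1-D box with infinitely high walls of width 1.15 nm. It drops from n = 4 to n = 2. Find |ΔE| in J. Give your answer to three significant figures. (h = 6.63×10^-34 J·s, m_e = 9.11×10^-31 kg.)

E_1 = h²/(8m_eL²) = 4.561×10^-20 J.
|ΔE| = |4² − 2²|·E_1 = 12·4.561×10^-20 J = 5.47×10^-19 J.

|ΔE| = 5.47×10^-19 J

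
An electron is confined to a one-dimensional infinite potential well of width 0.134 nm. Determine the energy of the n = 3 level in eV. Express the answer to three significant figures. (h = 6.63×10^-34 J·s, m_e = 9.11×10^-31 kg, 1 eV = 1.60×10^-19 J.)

E_3 = 189 eV

For an infinite well E_n = n²h²/(8m_eL²), so E_1 = h²/(8m_eL²) = (6.63×10^-34)²/(8·9.11×10^-31·(1.34×10^-10 m)²) = 3.359×10^-18 J.
Then E_3 = 3²·E_1 = 9·3.359×10^-18 J = 3.023×10^-17 J.
Converting, E_3 = 3.023×10^-17 J / (1.60×10^-19 J/eV) = 189 eV.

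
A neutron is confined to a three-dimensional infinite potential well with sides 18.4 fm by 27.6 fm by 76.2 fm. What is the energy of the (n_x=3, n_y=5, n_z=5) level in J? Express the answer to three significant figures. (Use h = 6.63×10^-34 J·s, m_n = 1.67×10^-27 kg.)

For a 3D rectangular well E = (h²/8m_n)·Σ n_i²/L_i² = (6.63×10^-34)²/(8·1.67×10^-27) · [3²/(18.4 fm)² + 5²/(27.6 fm)² + 5²/(76.2 fm)²].
Evaluating gives E = 2.10×10^-12 J.

E = 2.10×10^-12 J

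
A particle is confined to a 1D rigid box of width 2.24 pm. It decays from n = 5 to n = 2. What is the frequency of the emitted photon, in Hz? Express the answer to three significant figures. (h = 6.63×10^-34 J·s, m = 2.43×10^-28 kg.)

E_1 = h²/(8mL²) = 4.506×10^-17 J and ΔE = (5² − 2²)E_1 = 9.463×10^-16 J.
f = ΔE/h = 9.463×10^-16/6.63×10^-34 = 1.43×10^18 Hz.

f = 1.43×10^18 Hz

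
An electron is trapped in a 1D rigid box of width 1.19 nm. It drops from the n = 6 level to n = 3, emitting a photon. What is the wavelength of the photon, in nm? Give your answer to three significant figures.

E_1 = h²/(8m_eL²) = 4.254×10^-20 J, so ΔE = (6² − 3²)E_1 = 1.149×10^-18 J.
λ = hc/ΔE = (6.626×10^-34·2.998×10^8)/1.149×10^-18 = 1.73×10^-7 m = 173 nm.

λ = 173 nm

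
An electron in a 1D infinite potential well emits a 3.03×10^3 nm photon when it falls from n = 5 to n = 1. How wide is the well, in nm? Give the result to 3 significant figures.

L = 4.70 nm

The photon carries ΔE = hc/λ = 6.626×10^-34·2.998×10^8/3.03×10^-6 m = 6.556×10^-20 J.
Since ΔE = (5² − 1²)E_1, E_1 = 2.732×10^-21 J, and L = h/√(8m_eE_1) = 4.70×10^-9 m = 4.70 nm.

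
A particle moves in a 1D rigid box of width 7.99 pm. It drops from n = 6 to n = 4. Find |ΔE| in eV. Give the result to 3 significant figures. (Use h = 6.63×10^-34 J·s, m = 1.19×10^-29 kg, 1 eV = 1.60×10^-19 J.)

E_1 = h²/(8mL²) = 7.233×10^-17 J.
|ΔE| = |6² − 4²|·E_1 = 20·7.233×10^-17 J = 1.447×10^-15 J = 9.04×10^3 eV.

|ΔE| = 9.04×10^3 eV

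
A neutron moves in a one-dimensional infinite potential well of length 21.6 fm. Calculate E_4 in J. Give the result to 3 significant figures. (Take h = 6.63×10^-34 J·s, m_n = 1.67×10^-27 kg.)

For an infinite well E_n = n²h²/(8m_nL²), so E_1 = h²/(8m_nL²) = (6.63×10^-34)²/(8·1.67×10^-27·(2.16×10^-14 m)²) = 7.052×10^-14 J.
Then E_4 = 4²·E_1 = 16·7.052×10^-14 J = 1.13×10^-12 J.

E_4 = 1.13×10^-12 J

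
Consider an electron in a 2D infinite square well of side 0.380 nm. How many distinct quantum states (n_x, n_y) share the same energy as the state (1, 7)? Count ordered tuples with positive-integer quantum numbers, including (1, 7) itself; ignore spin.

degeneracy = 3

The level has n_x² + n_y² = 50. The ordered positive-integer solutions are (1, 7), (5, 5), (7, 1).
That gives 3 states.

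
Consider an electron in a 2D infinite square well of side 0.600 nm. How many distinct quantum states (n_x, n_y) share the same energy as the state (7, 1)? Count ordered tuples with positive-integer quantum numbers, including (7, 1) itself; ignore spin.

degeneracy = 3

The level has n_x² + n_y² = 50. The ordered positive-integer solutions are (1, 7), (5, 5), (7, 1).
That gives 3 states.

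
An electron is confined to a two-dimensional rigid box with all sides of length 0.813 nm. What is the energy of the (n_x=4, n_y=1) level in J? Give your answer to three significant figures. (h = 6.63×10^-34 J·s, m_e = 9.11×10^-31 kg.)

E = 1.55×10^-18 J

For a 2D rectangular well E = (h²/8m_e)·Σ n_i²/L_i² = (6.63×10^-34)²/(8·9.11×10^-31) · [4²/(0.813 nm)² + 1²/(0.813 nm)²].
Evaluating gives E = 1.55×10^-18 J.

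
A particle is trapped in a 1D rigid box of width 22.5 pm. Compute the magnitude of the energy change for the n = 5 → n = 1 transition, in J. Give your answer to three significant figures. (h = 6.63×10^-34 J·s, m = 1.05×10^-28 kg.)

|ΔE| = 2.48×10^-17 J

E_1 = h²/(8mL²) = 1.034×10^-18 J.
|ΔE| = |5² − 1²|·E_1 = 24·1.034×10^-18 J = 2.48×10^-17 J.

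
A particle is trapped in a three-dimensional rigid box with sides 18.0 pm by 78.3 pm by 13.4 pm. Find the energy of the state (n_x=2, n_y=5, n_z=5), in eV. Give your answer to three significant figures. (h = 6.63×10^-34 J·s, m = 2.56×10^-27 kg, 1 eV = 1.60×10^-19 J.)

For a 3D rectangular well E = (h²/8m)·Σ n_i²/L_i² = (6.63×10^-34)²/(8·2.56×10^-27) · [2²/(18.0 pm)² + 5²/(78.3 pm)² + 5²/(13.4 pm)²].
Evaluating gives E = 3.341×10^-18 J = 20.9 eV.

E = 20.9 eV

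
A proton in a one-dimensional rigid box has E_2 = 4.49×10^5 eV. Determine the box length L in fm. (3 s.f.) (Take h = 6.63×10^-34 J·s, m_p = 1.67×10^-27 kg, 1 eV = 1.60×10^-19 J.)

From E_n = n²h²/(8m_pL²), L = n·h/√(8m_pE_n).
E_2 = 4.49×10^5 eV = 7.184×10^-14 J, so L = 2·6.63×10^-34/√(8·1.67×10^-27·7.184×10^-14) = 4.28×10^-14 m = 42.8 fm.

L = 42.8 fm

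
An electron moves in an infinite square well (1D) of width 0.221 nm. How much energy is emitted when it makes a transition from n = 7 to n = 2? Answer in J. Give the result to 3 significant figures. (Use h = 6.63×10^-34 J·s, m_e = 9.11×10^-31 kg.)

|ΔE| = 5.56×10^-17 J

E_1 = h²/(8m_eL²) = 1.235×10^-18 J.
|ΔE| = |7² − 2²|·E_1 = 45·1.235×10^-18 J = 5.56×10^-17 J.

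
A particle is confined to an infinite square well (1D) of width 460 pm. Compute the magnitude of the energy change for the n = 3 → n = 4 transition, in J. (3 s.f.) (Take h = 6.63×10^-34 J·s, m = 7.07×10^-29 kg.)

|ΔE| = 2.57×10^-20 J

E_1 = h²/(8mL²) = 3.673×10^-21 J.
|ΔE| = |3² − 4²|·E_1 = 7·3.673×10^-21 J = 2.57×10^-20 J.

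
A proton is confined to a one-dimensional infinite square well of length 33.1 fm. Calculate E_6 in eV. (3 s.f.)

For an infinite well E_n = n²h²/(8m_pL²), so E_1 = h²/(8m_pL²) = (6.626×10^-34)²/(8·1.673×10^-27·(3.31×10^-14 m)²) = 2.994×10^-14 J.
Then E_6 = 6²·E_1 = 36·2.994×10^-14 J = 1.078×10^-12 J.
Converting, E_6 = 1.078×10^-12 J / (1.602×10^-19 J/eV) = 6.73×10^6 eV.

E_6 = 6.73×10^6 eV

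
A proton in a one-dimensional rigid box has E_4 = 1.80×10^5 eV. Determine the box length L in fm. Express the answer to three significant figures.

From E_n = n²h²/(8m_pL²), L = n·h/√(8m_pE_n).
E_4 = 1.80×10^5 eV = 2.884×10^-14 J, so L = 4·6.626×10^-34/√(8·1.673×10^-27·2.884×10^-14) = 1.35×10^-13 m = 135 fm.

L = 135 fm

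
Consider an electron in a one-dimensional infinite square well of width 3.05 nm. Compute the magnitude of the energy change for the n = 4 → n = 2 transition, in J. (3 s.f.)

|ΔE| = 7.77×10^-20 J

E_1 = h²/(8m_eL²) = 6.477×10^-21 J.
|ΔE| = |4² − 2²|·E_1 = 12·6.477×10^-21 J = 7.77×10^-20 J.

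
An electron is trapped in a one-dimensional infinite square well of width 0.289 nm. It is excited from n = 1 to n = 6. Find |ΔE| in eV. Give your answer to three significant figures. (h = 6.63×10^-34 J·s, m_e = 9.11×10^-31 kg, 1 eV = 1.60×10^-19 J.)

|ΔE| = 158 eV

E_1 = h²/(8m_eL²) = 7.221×10^-19 J.
|ΔE| = |1² − 6²|·E_1 = 35·7.221×10^-19 J = 2.527×10^-17 J = 158 eV.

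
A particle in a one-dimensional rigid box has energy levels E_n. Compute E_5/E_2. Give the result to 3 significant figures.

E_n ∝ n², so E_5/E_2 = 5²/2² = 25/4 = 6.25.

6.25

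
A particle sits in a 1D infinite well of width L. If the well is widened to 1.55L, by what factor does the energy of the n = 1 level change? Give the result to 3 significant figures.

E_n ∝ 1/L², so the energy scales by 1/1.55² = 0.416.

0.416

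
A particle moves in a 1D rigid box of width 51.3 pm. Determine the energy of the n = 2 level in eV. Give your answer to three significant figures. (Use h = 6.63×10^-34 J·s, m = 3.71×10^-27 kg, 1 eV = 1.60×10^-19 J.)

E_2 = 0.141 eV

For an infinite well E_n = n²h²/(8mL²), so E_1 = h²/(8mL²) = (6.63×10^-34)²/(8·3.71×10^-27·(5.13×10^-11 m)²) = 5.628×10^-21 J.
Then E_2 = 2²·E_1 = 4·5.628×10^-21 J = 2.251×10^-20 J.
Converting, E_2 = 2.251×10^-20 J / (1.60×10^-19 J/eV) = 0.141 eV.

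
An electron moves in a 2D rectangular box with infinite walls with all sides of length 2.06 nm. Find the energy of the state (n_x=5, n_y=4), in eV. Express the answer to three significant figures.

For a 2D rectangular well E = (h²/8m_e)·Σ n_i²/L_i² = (6.626×10^-34)²/(8·9.109×10^-31) · [5²/(2.06 nm)² + 4²/(2.06 nm)²].
Evaluating gives E = 5.821×10^-19 J = 3.63 eV.

E = 3.63 eV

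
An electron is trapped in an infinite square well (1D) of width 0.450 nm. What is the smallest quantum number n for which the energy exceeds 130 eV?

n = 9

E_1 = h²/(8m_eL²) = 2.975×10^-19 J = 1.857 eV.
Need n² > 130/1.857 = 70.01, i.e. n > 8.367.
The smallest integer satisfying this is n = 9.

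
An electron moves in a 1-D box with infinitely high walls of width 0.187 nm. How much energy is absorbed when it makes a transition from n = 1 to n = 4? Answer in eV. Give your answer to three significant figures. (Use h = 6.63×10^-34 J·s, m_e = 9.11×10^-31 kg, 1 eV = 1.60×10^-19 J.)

|ΔE| = 162 eV

E_1 = h²/(8m_eL²) = 1.725×10^-18 J.
|ΔE| = |1² − 4²|·E_1 = 15·1.725×10^-18 J = 2.588×10^-17 J = 162 eV.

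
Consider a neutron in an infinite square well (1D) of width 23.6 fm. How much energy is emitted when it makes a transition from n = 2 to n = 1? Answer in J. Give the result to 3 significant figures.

|ΔE| = 1.76×10^-13 J

E_1 = h²/(8m_nL²) = 5.883×10^-14 J.
|ΔE| = |2² − 1²|·E_1 = 3·5.883×10^-14 J = 1.76×10^-13 J.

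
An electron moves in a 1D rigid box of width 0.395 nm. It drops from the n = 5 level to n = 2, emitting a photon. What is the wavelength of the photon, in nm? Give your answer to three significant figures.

λ = 24.5 nm

E_1 = h²/(8m_eL²) = 3.861×10^-19 J, so ΔE = (5² − 2²)E_1 = 8.108×10^-18 J.
λ = hc/ΔE = (6.626×10^-34·2.998×10^8)/8.108×10^-18 = 2.45×10^-8 m = 24.5 nm.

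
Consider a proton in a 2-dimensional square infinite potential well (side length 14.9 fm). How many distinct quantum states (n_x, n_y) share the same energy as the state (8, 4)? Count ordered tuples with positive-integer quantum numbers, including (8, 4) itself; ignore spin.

degeneracy = 2

The level has n_x² + n_y² = 80. The ordered positive-integer solutions are (4, 8), (8, 4).
That gives 2 states.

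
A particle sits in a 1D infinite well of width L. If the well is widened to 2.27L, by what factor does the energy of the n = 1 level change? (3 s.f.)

E_n ∝ 1/L², so the energy scales by 1/2.27² = 0.194.

0.194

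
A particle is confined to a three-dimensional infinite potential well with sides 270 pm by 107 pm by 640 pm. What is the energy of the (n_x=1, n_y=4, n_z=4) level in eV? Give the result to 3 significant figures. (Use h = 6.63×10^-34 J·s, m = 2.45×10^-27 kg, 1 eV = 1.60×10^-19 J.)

For a 3D rectangular well E = (h²/8m)·Σ n_i²/L_i² = (6.63×10^-34)²/(8·2.45×10^-27) · [1²/(270 pm)² + 4²/(107 pm)² + 4²/(640 pm)²].
Evaluating gives E = 3.253×10^-20 J = 0.203 eV.

E = 0.203 eV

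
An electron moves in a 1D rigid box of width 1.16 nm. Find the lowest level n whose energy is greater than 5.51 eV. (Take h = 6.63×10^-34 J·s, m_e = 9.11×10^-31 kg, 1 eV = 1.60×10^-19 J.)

E_1 = h²/(8m_eL²) = 4.482×10^-20 J = 0.2801 eV.
Need n² > 5.51/0.2801 = 19.67, i.e. n > 4.435.
The smallest integer satisfying this is n = 5.

n = 5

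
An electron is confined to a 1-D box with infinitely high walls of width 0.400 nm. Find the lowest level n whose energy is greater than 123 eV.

E_1 = h²/(8m_eL²) = 3.765×10^-19 J = 2.350 eV.
Need n² > 123/2.350 = 52.34, i.e. n > 7.235.
The smallest integer satisfying this is n = 8.

n = 8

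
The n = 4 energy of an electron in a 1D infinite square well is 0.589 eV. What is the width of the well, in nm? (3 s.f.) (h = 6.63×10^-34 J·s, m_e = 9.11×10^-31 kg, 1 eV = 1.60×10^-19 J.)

From E_n = n²h²/(8m_eL²), L = n·h/√(8m_eE_n).
E_4 = 0.589 eV = 9.424×10^-20 J, so L = 4·6.63×10^-34/√(8·9.11×10^-31·9.424×10^-20) = 3.20×10^-9 m = 3.20 nm.

L = 3.20 nm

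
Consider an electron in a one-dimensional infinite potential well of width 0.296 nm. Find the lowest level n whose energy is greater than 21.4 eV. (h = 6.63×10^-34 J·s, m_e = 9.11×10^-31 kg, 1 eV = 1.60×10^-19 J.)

n = 3

E_1 = h²/(8m_eL²) = 6.884×10^-19 J = 4.303 eV.
Need n² > 21.4/4.303 = 4.973, i.e. n > 2.230.
The smallest integer satisfying this is n = 3.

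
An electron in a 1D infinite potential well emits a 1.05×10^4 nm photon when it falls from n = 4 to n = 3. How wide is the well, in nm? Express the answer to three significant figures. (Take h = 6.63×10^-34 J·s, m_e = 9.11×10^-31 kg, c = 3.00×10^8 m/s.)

The photon carries ΔE = hc/λ = 6.63×10^-34·3.00×10^8/1.05×10^-5 m = 1.894×10^-20 J.
Since ΔE = (4² − 3²)E_1, E_1 = 2.706×10^-21 J, and L = h/√(8m_eE_1) = 4.72×10^-9 m = 4.72 nm.

L = 4.72 nm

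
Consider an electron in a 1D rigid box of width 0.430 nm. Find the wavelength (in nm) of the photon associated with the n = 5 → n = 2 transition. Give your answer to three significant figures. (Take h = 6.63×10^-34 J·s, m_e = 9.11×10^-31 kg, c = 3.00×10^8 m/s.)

λ = 29.0 nm

E_1 = h²/(8m_eL²) = 3.262×10^-19 J, so ΔE = (5² − 2²)E_1 = 6.850×10^-18 J.
λ = hc/ΔE = (6.63×10^-34·3.00×10^8)/6.850×10^-18 = 2.90×10^-8 m = 29.0 nm.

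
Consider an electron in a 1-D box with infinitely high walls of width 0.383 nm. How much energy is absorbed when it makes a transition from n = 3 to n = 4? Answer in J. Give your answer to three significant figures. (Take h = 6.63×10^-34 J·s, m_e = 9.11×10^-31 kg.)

E_1 = h²/(8m_eL²) = 4.112×10^-19 J.
|ΔE| = |3² − 4²|·E_1 = 7·4.112×10^-19 J = 2.88×10^-18 J.

|ΔE| = 2.88×10^-18 J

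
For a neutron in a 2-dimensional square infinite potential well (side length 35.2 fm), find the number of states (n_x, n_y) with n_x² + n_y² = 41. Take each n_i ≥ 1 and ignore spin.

degeneracy = 2

The level has n_x² + n_y² = 41. The ordered positive-integer solutions are (4, 5), (5, 4).
That gives 2 states.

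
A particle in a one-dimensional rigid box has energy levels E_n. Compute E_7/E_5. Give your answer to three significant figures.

E_n ∝ n², so E_7/E_5 = 7²/5² = 49/25 = 1.96.

1.96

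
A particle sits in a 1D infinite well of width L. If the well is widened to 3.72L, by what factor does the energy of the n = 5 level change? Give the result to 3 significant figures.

0.0723

E_n ∝ 1/L², so the energy scales by 1/3.72² = 0.0723.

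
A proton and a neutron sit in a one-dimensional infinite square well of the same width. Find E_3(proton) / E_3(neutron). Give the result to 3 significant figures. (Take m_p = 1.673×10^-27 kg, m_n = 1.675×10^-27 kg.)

E_n ∝ 1/m at fixed n and L, so the ratio is m_n/m_p = 1.675×10^-27/1.673×10^-27 = 1.00.

1.00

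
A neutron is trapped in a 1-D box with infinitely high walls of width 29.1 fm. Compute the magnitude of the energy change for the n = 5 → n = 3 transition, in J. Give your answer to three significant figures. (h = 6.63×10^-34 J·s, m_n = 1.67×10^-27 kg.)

E_1 = h²/(8m_nL²) = 3.885×10^-14 J.
|ΔE| = |5² − 3²|·E_1 = 16·3.885×10^-14 J = 6.22×10^-13 J.

|ΔE| = 6.22×10^-13 J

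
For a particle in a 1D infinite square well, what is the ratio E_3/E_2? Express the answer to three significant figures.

E_n ∝ n², so E_3/E_2 = 3²/2² = 9/4 = 2.25.

2.25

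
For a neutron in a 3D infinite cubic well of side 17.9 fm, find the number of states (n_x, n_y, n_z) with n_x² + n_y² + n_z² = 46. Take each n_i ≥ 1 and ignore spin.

degeneracy = 6

The level has n_x² + n_y² + n_z² = 46. The ordered positive-integer solutions are (1, 3, 6), (1, 6, 3), (3, 1, 6), (3, 6, 1), (6, 1, 3), (6, 3, 1).
That gives 6 states.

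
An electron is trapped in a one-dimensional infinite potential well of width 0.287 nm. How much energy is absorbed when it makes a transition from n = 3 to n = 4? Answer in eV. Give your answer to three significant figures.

E_1 = h²/(8m_eL²) = 7.314×10^-19 J.
|ΔE| = |3² − 4²|·E_1 = 7·7.314×10^-19 J = 5.120×10^-18 J = 32.0 eV.

|ΔE| = 32.0 eV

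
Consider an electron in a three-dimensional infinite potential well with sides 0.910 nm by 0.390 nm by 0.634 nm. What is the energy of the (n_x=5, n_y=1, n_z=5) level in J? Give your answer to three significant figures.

E = 5.96×10^-18 J

For a 3D rectangular well E = (h²/8m_e)·Σ n_i²/L_i² = (6.626×10^-34)²/(8·9.109×10^-31) · [5²/(0.910 nm)² + 1²/(0.390 nm)² + 5²/(0.634 nm)²].
Evaluating gives E = 5.96×10^-18 J.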